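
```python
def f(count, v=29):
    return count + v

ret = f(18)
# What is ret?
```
47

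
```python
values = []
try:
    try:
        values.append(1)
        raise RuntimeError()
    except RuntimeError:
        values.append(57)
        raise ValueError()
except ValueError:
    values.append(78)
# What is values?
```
[1, 57, 78]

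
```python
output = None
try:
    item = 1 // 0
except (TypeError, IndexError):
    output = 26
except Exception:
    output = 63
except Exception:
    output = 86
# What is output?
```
63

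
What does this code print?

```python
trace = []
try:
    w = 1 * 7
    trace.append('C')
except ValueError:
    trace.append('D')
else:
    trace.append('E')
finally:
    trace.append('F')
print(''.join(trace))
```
CEF

else runs before finally when no exception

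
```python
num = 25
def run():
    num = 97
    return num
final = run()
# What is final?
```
97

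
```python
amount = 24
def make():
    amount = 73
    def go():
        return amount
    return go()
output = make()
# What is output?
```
73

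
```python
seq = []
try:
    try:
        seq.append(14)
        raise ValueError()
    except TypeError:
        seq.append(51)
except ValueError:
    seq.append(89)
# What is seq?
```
[14, 89]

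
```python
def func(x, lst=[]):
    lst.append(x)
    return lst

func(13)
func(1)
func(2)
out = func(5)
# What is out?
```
[13, 1, 2, 5]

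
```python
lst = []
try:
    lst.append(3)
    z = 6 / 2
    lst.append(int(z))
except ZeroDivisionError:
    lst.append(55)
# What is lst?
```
[3, 3]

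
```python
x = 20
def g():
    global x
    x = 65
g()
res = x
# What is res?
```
65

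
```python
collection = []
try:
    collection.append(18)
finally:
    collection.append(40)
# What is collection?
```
[18, 40]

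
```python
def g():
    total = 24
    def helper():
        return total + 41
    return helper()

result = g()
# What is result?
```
65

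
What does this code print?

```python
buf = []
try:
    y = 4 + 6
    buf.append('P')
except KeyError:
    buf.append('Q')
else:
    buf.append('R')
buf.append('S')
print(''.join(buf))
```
PRS

else block runs when no exception occurs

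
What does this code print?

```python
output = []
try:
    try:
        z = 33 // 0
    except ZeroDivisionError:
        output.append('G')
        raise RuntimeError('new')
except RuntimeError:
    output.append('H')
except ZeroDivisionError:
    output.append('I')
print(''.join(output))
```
GH

New RuntimeError raised, caught by outer RuntimeError handler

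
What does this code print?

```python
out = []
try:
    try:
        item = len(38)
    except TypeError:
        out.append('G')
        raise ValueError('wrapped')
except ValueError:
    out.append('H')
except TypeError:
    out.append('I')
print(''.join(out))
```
GH

New ValueError raised, caught by outer ValueError handler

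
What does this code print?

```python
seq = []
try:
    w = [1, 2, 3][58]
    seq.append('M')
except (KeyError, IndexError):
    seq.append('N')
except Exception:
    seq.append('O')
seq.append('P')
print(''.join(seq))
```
NP

IndexError matches tuple containing it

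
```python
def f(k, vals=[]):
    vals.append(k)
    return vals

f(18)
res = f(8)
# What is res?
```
[18, 8]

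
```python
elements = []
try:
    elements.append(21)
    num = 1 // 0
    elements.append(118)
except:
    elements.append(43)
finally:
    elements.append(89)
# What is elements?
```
[21, 43, 89]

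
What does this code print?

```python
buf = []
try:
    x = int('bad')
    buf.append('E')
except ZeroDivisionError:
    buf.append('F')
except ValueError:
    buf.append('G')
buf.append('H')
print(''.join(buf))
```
GH

ValueError is caught by its specific handler, not ZeroDivisionError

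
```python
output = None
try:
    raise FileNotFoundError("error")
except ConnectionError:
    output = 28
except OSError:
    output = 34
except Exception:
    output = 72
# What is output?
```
34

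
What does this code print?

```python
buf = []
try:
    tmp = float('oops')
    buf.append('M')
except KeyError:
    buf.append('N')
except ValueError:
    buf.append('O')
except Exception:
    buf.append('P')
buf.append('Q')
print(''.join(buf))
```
OQ

ValueError matches before generic Exception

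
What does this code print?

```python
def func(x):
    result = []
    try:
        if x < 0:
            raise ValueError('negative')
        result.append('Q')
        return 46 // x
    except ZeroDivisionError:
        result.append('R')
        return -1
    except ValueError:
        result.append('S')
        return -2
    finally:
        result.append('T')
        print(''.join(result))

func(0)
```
QRT

x=0 causes ZeroDivisionError, caught, finally prints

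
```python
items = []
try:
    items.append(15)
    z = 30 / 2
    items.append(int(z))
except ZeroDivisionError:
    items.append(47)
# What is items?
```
[15, 15]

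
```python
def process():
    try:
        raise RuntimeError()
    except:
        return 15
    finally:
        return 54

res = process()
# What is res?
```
54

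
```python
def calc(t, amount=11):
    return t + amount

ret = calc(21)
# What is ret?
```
32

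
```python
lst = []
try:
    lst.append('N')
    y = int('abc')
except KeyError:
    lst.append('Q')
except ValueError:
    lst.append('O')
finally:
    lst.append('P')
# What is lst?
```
['N', 'O', 'P']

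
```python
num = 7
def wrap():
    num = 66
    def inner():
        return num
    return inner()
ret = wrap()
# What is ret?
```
66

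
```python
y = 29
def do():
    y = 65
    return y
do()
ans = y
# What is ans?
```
29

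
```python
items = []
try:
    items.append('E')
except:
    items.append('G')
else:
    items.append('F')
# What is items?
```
['E', 'F']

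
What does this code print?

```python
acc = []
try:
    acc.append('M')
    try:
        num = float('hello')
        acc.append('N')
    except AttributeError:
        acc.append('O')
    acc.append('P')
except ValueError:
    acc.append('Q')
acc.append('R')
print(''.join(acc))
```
MQR

Inner handler doesn't match, propagates to outer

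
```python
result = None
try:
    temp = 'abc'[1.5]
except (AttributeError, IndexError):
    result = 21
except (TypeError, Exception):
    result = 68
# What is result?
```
68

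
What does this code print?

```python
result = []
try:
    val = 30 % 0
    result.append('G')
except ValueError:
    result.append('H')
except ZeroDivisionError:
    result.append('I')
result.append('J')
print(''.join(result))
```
IJ

ZeroDivisionError is caught by its specific handler, not ValueError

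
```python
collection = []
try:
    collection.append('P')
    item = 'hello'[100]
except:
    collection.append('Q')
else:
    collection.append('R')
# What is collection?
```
['P', 'Q']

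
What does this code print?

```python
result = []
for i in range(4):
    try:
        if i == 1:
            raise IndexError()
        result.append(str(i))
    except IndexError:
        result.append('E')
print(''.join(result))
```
0E23

Exception on i=1 caught, loop continues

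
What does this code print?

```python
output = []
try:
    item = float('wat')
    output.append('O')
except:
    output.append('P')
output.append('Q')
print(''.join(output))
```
PQ

Exception raised in try, caught by bare except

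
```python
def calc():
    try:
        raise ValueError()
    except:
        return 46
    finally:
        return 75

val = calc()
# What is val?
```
75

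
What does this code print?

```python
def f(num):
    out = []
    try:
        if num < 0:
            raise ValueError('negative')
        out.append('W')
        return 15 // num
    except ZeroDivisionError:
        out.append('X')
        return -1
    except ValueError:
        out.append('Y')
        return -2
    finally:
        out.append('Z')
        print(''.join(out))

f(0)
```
WXZ

num=0 causes ZeroDivisionError, caught, finally prints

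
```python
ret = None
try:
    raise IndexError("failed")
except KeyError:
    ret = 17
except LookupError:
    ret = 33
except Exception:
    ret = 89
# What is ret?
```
33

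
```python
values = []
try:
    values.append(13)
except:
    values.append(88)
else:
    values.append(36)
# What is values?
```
[13, 36]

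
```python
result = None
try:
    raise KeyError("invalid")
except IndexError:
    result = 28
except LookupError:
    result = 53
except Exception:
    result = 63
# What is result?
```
53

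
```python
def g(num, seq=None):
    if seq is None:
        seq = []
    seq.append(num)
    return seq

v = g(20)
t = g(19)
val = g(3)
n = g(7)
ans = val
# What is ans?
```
[3]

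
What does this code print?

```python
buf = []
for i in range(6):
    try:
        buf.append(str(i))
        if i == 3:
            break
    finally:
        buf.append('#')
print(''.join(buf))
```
0#1#2#3#

finally runs even when breaking out of loop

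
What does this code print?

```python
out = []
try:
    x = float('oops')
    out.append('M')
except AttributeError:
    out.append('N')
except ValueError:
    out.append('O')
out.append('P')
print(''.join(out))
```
OP

ValueError is caught by its specific handler, not AttributeError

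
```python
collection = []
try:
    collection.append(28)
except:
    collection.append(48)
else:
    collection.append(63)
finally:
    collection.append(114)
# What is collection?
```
[28, 63, 114]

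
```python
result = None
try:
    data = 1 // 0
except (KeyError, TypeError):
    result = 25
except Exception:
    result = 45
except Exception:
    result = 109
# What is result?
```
45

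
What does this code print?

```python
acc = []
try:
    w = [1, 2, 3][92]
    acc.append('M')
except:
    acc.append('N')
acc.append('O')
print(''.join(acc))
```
NO

Exception raised in try, caught by bare except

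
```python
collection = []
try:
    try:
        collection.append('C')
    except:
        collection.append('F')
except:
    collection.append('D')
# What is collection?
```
['C']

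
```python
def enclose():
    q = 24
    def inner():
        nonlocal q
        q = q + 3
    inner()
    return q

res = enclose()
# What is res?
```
27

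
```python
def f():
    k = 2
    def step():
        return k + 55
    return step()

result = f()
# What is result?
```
57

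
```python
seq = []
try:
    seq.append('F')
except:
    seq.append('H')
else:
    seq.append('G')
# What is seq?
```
['F', 'G']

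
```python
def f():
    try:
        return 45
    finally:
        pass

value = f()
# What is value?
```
45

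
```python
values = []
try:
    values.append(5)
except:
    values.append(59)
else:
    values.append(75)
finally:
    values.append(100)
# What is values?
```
[5, 75, 100]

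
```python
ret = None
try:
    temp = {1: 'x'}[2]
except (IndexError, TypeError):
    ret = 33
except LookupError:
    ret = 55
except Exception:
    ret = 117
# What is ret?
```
55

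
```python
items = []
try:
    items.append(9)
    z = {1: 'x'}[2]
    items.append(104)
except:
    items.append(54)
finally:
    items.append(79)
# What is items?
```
[9, 54, 79]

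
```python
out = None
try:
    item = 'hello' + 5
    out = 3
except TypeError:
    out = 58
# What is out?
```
58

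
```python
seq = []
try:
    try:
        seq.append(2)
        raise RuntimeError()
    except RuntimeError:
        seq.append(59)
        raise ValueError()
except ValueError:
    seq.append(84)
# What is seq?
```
[2, 59, 84]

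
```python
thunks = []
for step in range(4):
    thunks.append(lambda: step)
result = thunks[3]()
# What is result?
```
3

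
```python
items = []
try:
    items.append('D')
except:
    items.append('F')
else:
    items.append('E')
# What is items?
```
['D', 'E']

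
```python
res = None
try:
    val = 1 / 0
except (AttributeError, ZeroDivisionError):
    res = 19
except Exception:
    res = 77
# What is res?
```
19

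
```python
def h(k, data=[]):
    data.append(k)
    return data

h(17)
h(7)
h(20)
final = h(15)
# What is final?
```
[17, 7, 20, 15]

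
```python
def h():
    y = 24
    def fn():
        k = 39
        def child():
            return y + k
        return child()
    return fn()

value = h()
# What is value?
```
63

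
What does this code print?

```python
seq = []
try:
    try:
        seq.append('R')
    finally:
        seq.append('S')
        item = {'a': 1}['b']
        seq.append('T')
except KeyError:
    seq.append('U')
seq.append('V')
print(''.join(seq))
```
RSUV

Exception in inner finally caught by outer except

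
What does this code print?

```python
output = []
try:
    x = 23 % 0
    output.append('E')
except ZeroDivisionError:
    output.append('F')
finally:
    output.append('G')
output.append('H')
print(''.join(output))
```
FGH

finally always runs, even after exception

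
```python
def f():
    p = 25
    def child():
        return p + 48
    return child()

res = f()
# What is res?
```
73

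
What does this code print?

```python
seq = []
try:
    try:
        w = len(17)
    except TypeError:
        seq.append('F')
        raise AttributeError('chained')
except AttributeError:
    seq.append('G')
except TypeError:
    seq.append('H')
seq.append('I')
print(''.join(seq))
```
FGI

AttributeError raised and caught, original TypeError not re-raised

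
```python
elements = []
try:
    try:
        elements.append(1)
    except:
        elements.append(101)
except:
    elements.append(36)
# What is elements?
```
[1]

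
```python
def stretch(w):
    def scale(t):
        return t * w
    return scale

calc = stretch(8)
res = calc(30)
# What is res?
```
240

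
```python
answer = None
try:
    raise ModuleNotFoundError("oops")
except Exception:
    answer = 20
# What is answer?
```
20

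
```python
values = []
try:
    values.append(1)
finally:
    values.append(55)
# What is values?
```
[1, 55]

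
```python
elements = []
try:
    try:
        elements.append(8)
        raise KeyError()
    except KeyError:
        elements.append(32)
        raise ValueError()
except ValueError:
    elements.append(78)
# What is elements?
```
[8, 32, 78]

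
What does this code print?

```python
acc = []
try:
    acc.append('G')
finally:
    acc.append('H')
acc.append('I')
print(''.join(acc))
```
GHI

try/finally without except, no exception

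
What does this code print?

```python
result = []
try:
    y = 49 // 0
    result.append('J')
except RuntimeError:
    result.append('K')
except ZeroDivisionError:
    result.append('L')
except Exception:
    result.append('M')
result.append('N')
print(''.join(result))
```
LN

ZeroDivisionError matches before generic Exception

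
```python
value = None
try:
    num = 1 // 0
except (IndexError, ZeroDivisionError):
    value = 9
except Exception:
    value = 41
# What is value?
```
9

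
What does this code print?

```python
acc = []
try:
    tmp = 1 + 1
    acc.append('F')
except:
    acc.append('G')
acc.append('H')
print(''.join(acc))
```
FH

No exception, try block completes normally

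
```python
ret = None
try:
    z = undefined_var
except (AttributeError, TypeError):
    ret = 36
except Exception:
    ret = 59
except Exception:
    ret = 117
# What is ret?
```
59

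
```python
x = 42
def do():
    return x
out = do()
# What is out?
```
42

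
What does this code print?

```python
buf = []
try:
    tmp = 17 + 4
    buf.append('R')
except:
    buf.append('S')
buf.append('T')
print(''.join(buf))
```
RT

No exception, try block completes normally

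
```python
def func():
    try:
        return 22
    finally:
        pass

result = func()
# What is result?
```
22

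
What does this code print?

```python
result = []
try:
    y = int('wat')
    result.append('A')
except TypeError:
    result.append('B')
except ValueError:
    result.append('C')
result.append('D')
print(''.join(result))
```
CD

ValueError is caught by its specific handler, not TypeError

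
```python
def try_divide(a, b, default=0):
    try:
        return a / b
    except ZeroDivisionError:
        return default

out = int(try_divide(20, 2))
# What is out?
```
10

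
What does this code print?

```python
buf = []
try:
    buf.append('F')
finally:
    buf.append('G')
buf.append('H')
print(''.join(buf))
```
FGH

try/finally without except, no exception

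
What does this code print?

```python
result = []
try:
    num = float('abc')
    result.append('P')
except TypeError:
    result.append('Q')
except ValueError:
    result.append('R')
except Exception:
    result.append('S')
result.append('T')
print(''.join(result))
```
RT

ValueError matches before generic Exception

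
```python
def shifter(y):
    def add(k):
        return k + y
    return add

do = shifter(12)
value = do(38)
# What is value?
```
50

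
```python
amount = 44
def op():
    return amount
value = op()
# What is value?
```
44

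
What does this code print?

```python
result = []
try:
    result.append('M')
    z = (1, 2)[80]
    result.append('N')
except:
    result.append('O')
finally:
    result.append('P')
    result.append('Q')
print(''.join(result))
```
MOPQ

Code before exception runs, then except, then all of finally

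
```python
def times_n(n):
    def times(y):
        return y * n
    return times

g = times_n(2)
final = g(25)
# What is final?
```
50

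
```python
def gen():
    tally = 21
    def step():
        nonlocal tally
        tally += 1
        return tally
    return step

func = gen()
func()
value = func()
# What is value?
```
23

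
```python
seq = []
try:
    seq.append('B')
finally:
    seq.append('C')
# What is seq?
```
['B', 'C']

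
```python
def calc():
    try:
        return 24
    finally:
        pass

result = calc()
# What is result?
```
24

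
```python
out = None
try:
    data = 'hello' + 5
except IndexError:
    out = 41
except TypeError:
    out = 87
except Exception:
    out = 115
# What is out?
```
87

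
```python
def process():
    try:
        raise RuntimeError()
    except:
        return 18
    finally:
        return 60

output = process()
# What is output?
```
60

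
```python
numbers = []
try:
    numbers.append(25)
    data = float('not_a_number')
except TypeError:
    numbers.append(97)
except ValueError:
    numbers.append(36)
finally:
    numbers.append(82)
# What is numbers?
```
[25, 36, 82]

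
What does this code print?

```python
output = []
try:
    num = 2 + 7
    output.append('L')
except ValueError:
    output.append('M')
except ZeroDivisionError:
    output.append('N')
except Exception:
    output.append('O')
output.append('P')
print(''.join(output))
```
LP

No exception, try block completes normally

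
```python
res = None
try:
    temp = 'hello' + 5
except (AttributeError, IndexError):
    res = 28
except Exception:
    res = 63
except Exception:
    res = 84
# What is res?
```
63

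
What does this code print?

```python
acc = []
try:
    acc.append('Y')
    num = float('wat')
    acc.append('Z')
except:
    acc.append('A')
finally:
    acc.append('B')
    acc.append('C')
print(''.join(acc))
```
YABC

Code before exception runs, then except, then all of finally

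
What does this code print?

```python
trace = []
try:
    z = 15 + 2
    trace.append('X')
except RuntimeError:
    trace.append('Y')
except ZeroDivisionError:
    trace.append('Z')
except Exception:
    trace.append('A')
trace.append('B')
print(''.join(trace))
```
XB

No exception, try block completes normally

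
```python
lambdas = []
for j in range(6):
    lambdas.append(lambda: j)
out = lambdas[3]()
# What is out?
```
5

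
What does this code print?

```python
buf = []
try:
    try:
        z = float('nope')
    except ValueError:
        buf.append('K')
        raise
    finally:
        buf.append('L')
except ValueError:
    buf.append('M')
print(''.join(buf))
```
KLM

finally runs before re-raised exception propagates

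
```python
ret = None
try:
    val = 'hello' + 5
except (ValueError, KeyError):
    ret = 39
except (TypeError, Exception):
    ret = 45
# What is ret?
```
45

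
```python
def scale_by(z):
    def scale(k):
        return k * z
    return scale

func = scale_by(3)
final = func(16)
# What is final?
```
48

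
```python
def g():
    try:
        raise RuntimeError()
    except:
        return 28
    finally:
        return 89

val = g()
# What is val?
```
89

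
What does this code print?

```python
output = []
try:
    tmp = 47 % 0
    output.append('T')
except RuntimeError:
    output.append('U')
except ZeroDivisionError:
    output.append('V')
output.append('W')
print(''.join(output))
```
VW

ZeroDivisionError is caught by its specific handler, not RuntimeError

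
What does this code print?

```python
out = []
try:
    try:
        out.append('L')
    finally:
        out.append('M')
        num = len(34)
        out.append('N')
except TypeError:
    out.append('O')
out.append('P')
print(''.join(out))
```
LMOP

Exception in inner finally caught by outer except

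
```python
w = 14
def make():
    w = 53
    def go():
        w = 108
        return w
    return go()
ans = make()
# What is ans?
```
108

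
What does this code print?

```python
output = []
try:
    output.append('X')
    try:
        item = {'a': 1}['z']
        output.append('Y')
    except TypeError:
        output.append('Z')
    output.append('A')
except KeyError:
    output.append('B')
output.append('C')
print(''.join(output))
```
XBC

Inner handler doesn't match, propagates to outer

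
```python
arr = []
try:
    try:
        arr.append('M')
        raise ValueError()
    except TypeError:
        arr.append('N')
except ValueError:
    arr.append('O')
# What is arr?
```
['M', 'O']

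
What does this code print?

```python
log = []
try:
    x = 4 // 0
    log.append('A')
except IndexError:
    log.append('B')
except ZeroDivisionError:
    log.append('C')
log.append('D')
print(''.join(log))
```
CD

ZeroDivisionError is caught by its specific handler, not IndexError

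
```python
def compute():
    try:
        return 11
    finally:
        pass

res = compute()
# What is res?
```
11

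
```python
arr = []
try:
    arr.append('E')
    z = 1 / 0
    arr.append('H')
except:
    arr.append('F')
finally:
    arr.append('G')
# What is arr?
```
['E', 'F', 'G']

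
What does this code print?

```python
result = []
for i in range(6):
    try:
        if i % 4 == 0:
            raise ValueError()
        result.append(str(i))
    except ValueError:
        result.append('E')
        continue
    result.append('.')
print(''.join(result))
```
E1.2.3.E5.

continue in except skips rest of loop body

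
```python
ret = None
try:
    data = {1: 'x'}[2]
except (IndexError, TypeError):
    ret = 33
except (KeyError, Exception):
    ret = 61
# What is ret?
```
61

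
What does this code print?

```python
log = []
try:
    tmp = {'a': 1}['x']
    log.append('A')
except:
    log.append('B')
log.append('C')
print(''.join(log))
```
BC

Exception raised in try, caught by bare except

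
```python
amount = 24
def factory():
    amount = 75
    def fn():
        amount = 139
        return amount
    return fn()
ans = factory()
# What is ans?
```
139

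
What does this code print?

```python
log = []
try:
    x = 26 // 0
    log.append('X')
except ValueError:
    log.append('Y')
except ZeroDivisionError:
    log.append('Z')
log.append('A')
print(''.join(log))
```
ZA

ZeroDivisionError is caught by its specific handler, not ValueError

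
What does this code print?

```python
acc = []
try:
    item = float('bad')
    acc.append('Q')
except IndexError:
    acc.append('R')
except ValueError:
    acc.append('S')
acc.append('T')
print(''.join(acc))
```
ST

ValueError is caught by its specific handler, not IndexError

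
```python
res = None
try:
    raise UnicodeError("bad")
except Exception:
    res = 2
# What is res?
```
2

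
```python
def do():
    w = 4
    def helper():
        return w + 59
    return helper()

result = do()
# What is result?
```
63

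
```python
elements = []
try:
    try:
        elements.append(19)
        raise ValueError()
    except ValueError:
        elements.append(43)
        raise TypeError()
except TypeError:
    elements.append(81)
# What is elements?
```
[19, 43, 81]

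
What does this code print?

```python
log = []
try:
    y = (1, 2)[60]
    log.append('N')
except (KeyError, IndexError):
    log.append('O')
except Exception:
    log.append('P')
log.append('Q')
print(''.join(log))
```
OQ

IndexError matches tuple containing it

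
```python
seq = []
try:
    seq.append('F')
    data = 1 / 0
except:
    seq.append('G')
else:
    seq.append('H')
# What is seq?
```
['F', 'G']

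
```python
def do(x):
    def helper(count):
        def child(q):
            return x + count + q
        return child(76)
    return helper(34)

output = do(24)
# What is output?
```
134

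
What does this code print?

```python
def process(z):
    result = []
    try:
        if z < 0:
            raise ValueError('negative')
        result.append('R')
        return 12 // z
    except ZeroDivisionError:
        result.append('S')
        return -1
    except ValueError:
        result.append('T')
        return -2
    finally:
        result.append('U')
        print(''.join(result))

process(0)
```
RSU

z=0 causes ZeroDivisionError, caught, finally prints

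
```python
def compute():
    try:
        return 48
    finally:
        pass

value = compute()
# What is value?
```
48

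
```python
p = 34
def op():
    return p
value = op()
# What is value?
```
34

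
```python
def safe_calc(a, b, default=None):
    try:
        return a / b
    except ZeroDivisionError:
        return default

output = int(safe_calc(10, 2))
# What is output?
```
5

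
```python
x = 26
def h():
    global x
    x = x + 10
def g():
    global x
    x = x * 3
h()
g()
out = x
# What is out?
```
108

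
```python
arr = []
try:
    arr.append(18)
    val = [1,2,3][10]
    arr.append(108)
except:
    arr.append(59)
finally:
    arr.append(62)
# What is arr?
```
[18, 59, 62]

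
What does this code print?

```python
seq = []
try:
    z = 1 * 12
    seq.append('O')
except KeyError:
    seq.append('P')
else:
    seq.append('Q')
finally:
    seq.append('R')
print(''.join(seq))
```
OQR

else runs before finally when no exception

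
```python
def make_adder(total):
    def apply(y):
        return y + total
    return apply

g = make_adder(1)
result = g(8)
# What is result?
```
9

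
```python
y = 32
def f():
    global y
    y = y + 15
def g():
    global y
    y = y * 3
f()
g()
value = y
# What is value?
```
141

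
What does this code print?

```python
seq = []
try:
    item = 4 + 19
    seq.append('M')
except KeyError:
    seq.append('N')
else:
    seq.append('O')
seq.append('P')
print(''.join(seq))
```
MOP

else block runs when no exception occurs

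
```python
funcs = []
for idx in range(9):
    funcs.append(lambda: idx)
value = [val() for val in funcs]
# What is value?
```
[8, 8, 8, 8, 8, 8, 8, 8, 8]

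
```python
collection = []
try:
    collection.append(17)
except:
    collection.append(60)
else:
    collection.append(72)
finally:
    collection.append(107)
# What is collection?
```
[17, 72, 107]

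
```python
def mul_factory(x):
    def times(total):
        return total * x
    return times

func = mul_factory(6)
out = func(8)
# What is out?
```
48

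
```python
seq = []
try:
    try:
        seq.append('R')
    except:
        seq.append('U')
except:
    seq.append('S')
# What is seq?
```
['R']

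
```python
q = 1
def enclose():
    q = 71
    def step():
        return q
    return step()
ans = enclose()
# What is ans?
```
71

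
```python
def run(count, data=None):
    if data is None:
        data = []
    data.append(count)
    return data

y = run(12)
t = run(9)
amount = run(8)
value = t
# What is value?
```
[9]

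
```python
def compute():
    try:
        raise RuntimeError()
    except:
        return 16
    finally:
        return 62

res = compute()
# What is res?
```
62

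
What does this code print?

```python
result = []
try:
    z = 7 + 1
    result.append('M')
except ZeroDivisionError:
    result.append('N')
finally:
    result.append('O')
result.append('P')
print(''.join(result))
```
MOP

finally runs after normal execution too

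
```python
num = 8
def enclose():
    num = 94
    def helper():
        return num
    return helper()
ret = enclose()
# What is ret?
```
94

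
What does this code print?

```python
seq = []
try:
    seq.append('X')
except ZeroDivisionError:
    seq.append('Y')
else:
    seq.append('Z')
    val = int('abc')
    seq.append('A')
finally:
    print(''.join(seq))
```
XZ

Try succeeds, else appends 'Z', ValueError in else is uncaught, finally prints before exception propagates ('A' never appended)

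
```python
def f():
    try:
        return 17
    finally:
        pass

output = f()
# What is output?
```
17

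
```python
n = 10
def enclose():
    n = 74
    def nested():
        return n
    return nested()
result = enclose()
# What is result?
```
74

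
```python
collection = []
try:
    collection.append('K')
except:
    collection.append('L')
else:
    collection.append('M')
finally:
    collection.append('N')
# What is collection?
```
['K', 'M', 'N']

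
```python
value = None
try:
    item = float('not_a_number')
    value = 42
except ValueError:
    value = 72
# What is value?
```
72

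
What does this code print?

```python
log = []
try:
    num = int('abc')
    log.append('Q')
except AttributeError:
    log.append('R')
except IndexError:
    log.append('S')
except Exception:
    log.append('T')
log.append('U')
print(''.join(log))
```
TU

ValueError not specifically caught, falls to Exception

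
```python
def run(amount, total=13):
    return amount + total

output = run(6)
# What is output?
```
19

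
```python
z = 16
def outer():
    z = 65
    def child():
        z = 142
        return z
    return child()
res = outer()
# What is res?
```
142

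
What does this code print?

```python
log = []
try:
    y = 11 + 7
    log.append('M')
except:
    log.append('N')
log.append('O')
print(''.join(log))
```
MO

No exception, try block completes normally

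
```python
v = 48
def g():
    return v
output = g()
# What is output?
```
48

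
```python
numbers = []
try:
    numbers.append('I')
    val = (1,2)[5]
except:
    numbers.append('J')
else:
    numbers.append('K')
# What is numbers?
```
['I', 'J']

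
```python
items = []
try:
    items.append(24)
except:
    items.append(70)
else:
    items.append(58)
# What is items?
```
[24, 58]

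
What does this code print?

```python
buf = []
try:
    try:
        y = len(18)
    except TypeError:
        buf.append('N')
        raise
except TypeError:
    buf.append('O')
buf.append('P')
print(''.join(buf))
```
NOP

raise without argument re-raises current exception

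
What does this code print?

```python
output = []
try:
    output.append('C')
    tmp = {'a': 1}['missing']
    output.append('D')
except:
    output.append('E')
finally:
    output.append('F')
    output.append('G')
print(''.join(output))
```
CEFG

Code before exception runs, then except, then all of finally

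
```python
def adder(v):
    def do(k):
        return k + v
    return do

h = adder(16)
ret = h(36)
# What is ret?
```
52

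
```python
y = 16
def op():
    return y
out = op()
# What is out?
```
16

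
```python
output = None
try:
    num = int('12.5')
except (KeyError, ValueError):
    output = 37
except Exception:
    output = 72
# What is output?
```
37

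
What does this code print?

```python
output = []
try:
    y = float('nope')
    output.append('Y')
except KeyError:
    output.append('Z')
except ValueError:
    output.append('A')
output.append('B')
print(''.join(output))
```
AB

ValueError is caught by its specific handler, not KeyError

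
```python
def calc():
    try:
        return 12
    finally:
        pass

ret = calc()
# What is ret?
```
12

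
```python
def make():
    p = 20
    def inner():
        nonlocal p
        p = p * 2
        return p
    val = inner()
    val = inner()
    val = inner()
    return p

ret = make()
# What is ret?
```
160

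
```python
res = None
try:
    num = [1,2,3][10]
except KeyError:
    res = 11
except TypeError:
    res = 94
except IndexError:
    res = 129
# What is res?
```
129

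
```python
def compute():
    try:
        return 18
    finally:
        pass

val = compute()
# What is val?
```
18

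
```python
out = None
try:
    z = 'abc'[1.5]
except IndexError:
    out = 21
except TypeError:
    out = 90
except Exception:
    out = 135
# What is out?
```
90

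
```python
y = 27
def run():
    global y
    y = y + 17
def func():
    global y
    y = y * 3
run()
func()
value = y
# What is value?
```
132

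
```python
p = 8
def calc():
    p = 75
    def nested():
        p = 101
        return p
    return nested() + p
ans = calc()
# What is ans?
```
176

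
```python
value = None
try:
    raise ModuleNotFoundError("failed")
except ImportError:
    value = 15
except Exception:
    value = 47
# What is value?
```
15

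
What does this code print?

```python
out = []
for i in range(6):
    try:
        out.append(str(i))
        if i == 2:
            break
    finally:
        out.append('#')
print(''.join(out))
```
0#1#2#

finally runs even when breaking out of loop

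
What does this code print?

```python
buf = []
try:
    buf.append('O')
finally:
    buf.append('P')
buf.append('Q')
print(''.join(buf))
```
OPQ

try/finally without except, no exception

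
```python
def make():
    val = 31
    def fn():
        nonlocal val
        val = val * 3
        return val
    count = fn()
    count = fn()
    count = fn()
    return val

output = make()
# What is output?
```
837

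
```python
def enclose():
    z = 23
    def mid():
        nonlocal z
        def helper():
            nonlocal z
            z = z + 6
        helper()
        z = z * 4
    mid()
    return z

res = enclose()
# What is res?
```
116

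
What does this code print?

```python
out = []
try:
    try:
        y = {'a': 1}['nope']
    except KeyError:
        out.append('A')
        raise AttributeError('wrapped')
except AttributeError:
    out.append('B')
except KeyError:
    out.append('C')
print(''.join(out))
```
AB

New AttributeError raised, caught by outer AttributeError handler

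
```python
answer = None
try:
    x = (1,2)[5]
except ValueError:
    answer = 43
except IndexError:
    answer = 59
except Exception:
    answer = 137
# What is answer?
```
59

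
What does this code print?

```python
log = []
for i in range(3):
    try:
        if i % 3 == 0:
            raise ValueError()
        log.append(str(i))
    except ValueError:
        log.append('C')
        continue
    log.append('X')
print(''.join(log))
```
C1X2X

continue in except skips rest of loop body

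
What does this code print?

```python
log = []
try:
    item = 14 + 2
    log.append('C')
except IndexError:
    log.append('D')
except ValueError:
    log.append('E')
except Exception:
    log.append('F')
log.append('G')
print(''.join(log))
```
CG

No exception, try block completes normally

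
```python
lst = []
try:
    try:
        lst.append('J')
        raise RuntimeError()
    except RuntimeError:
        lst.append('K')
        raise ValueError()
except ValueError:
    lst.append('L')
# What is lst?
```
['J', 'K', 'L']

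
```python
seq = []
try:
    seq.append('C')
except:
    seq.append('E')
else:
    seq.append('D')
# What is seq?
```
['C', 'D']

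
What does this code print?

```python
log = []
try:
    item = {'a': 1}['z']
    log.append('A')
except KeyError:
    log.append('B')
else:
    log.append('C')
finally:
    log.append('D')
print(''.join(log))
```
BD

Exception: except runs, else skipped, finally runs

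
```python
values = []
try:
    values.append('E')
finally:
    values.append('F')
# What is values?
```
['E', 'F']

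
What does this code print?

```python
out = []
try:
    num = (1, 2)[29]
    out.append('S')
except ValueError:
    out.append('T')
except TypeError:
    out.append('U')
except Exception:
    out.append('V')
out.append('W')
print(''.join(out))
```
VW

IndexError not specifically caught, falls to Exception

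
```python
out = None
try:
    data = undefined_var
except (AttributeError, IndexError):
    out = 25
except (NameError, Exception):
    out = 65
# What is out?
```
65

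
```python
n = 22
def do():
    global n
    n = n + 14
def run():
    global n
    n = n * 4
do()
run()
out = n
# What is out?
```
144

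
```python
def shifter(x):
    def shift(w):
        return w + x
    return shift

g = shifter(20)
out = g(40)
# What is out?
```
60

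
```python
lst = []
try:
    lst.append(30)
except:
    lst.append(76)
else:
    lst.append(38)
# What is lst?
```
[30, 38]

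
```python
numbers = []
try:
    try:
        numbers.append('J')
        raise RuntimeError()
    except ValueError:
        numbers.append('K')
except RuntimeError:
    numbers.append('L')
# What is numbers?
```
['J', 'L']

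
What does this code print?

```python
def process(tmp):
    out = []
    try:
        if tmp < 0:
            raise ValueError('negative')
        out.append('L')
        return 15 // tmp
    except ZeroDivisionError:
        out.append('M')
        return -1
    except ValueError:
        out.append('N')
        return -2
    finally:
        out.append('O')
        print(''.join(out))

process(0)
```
LMO

tmp=0 causes ZeroDivisionError, caught, finally prints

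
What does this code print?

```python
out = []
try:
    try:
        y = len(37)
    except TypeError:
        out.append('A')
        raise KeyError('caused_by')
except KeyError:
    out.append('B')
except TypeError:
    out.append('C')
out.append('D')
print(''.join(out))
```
ABD

KeyError raised and caught, original TypeError not re-raised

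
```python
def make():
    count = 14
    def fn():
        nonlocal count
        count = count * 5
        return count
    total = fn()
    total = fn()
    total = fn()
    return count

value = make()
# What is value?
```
1750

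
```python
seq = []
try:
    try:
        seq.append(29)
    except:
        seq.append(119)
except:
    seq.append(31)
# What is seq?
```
[29]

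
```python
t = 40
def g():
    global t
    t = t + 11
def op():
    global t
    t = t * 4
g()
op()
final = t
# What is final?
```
204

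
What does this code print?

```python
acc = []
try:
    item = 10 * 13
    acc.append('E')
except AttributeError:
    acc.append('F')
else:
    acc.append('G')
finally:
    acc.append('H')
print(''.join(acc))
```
EGH

else runs before finally when no exception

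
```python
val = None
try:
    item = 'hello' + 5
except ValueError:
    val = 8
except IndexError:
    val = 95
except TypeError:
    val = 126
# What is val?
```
126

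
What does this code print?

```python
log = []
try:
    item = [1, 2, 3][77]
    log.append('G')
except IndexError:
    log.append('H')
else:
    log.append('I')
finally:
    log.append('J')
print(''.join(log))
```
HJ

Exception: except runs, else skipped, finally runs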